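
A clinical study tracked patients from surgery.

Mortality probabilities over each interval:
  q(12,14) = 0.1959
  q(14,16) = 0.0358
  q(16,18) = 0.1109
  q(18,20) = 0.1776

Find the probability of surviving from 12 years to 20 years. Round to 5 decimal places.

P(survive 12→20) = (1 − 0.1959) × (1 − 0.0358) × (1 − 0.1109) × (1 − 0.1776).
= 0.8041 × 0.9642 × 0.8891 × 0.8224 = 0.566906.

0.56691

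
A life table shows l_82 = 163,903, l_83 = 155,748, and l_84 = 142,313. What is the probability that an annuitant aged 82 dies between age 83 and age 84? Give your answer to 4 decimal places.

We want 1|1q82 = (l_83 − l_84)/l_82.
This is the probability of reaching 83 but not 84, conditional on being alive at 82: (l_83 − l_84) / l_82.
= (155,748 − 142,313) / 163,903 = 13,435 / 163,903 = 0.081969.

0.0820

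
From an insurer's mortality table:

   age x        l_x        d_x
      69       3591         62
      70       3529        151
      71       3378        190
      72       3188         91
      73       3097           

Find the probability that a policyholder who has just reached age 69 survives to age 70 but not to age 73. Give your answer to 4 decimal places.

This is the probability of reaching 70 but not 73, conditional on being alive at 69: (l_70 − l_73) / l_69.
= (3529 − 3097) / 3591 = 432 / 3591 = 0.120301.

0.1203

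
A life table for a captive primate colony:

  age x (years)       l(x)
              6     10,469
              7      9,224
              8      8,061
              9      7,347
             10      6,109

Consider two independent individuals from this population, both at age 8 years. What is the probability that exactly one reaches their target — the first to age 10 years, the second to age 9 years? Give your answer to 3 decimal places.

0.288

p₁ = l(10)/l(8) = 6,109/8,061 = 0.757846; p₂ = l(9)/l(8) = 7,347/8,061 = 0.911425.
P(exactly one) = p₁(1−p₂) + (1−p₁)p₂ = 0.067126 + 0.220705 = 0.287831.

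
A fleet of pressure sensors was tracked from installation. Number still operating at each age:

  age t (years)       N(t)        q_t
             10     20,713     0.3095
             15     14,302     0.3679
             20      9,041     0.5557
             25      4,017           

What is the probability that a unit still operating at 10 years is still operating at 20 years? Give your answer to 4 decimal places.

The conditional survival probability is N(20)/N(10) = 9,041/20,713 = 0.436489.

0.4365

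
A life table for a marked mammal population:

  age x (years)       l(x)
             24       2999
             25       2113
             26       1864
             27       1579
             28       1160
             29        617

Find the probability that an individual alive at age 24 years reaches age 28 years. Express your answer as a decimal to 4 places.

The conditional survival probability is l(28)/l(24) = 1160/2999 = 0.386796.

0.3868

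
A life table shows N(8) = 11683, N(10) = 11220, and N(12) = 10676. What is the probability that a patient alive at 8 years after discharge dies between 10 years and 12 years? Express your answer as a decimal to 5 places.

0.04656

This is the probability of reaching 10 but not 12, conditional on being alive at 8: (N(10) − N(12)) / N(8).
= (11220 − 10676) / 11683 = 544 / 11683 = 0.046563.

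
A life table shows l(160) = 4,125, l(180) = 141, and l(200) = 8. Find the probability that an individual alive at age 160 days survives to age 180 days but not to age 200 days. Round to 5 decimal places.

0.03224

This is the probability of reaching 180 but not 200, conditional on being alive at 160: (l(180) − l(200)) / l(160).
= (141 − 8) / 4,125 = 133 / 4,125 = 0.032242.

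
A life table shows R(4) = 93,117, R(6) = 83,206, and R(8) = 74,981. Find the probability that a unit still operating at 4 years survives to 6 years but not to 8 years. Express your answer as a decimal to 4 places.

0.0883

This is the probability of reaching 6 but not 8, conditional on being operational at 4: (R(6) − R(8)) / R(4).
= (83,206 − 74,981) / 93,117 = 8,225 / 93,117 = 0.088330.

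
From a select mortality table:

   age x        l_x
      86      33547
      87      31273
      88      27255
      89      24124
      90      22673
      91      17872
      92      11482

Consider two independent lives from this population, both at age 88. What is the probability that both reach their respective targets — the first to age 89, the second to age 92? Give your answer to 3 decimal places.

p₁ = l_89/l_88 = 24124/27255 = 0.885122; p₂ = l_92/l_88 = 11482/27255 = 0.421280.
P(both) = p₁ × p₂ = 0.885122 × 0.421280 = 0.372884.

0.373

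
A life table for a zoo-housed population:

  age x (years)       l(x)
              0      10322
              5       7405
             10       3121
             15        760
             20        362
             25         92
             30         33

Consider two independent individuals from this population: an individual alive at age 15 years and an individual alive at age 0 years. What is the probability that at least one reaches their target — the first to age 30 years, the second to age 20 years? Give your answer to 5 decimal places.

p₁ = l(30)/l(15) = 33/760 = 0.043421; p₂ = l(20)/l(0) = 362/10322 = 0.035071.
P(at least one) = 1 − (1−p₁)(1−p₂) = 1 − 0.956579 × 0.964929 = 0.076969.

0.07697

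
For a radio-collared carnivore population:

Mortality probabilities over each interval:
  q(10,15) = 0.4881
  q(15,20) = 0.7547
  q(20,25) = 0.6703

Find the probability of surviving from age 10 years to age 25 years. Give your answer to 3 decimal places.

Chaining the interval survival probabilities: (1 − 0.4881) × (1 − 0.7547) × (1 − 0.6703).
= 0.5119 × 0.2453 × 0.3297 = 0.041400.

0.041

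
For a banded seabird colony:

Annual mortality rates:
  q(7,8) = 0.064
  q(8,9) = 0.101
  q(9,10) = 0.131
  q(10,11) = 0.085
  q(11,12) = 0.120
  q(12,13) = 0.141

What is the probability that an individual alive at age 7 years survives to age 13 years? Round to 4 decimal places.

Chaining the interval survival probabilities: (1 − 0.064) × (1 − 0.101) × (1 − 0.131) × (1 − 0.085) × (1 − 0.120) × (1 − 0.141).
= 0.936 × 0.899 × 0.869 × 0.915 × 0.880 × 0.859 = 0.505769.

0.5058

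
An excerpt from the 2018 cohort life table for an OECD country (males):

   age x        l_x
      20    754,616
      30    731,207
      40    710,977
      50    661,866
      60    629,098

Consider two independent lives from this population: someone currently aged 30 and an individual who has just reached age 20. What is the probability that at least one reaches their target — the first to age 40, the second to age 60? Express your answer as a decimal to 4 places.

0.9954

p₁ = l_40/l_30 = 710,977/731,207 = 0.972333; p₂ = l_60/l_20 = 629,098/754,616 = 0.833666.
P(at least one) = 1 − (1−p₁)(1−p₂) = 1 − 0.027667 × 0.166334 = 0.995398.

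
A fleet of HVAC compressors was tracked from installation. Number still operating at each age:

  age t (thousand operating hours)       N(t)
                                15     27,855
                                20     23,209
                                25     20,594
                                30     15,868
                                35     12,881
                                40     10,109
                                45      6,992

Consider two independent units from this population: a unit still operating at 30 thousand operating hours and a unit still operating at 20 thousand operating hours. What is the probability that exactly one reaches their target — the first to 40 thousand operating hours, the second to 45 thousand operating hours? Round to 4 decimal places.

p₁ = N(40)/N(30) = 10,109/15,868 = 0.637068; p₂ = N(45)/N(20) = 6,992/23,209 = 0.301262.
P(exactly one) = p₁(1−p₂) + (1−p₁)p₂ = 0.445144 + 0.109338 = 0.554481.

0.5545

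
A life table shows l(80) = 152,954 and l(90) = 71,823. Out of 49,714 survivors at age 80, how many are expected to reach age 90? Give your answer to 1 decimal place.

23344.3

The relevant probability is 71,823/152,954 = 0.469573.
Expected number = 49,714 × 0.469573 = 23344.3.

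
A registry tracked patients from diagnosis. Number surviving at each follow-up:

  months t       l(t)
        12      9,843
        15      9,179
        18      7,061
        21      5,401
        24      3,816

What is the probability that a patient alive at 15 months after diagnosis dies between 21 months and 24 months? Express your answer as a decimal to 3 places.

This is the probability of reaching 21 but not 24, conditional on being alive at 15: (l(21) − l(24)) / l(15).
= (5,401 − 3,816) / 9,179 = 1,585 / 9,179 = 0.172677.

0.173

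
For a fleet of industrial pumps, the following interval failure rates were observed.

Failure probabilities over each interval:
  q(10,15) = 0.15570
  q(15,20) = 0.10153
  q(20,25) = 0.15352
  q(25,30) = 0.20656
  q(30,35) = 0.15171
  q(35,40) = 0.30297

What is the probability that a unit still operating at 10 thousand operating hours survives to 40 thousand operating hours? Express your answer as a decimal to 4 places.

Survival from 10 to 40 is the product of surviving each interval: (1 − 0.15570) × (1 − 0.10153) × (1 − 0.15352) × (1 − 0.20656) × (1 − 0.15171) × (1 − 0.30297).
= 0.84430 × 0.89847 × 0.84648 × 0.79344 × 0.84829 × 0.69703 = 0.301250.

0.3012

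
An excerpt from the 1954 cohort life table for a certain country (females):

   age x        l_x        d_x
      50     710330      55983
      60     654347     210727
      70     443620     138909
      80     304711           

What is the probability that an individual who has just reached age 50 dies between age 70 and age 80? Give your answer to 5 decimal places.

We want 20|10q50 = (l_70 − l_80)/l_50.
This is the probability of reaching 70 but not 80, conditional on being alive at 50: (l_70 − l_80) / l_50.
= (443620 − 304711) / 710330 = 138909 / 710330 = 0.195556.

0.19556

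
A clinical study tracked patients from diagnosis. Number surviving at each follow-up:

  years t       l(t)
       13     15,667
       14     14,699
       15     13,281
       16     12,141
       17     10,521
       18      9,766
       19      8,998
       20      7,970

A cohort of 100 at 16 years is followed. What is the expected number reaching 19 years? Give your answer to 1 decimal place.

74.1

The relevant probability is 8,998/12,141 = 0.741125.
Expected number = 100 × 0.741125 = 74.1.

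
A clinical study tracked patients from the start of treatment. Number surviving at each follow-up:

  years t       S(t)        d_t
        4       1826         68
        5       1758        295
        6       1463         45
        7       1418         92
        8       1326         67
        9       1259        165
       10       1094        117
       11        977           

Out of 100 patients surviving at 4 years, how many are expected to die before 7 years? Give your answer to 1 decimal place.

The relevant probability is 1 − 1418/1826 = 0.223439.
Expected number = 100 × 0.223439 = 22.3.

22.3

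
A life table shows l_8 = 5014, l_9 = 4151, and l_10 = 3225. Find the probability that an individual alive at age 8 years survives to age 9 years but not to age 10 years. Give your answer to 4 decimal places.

This is the probability of reaching 9 but not 10, conditional on being alive at 8: (l_9 − l_10) / l_8.
= (4151 − 3225) / 5014 = 926 / 5014 = 0.184683.

0.1847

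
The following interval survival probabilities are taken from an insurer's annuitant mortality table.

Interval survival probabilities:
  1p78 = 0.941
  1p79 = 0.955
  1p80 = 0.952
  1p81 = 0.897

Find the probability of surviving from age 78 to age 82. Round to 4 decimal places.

Survival from 78 to 82 is the product of surviving each interval: 0.941 × 0.955 × 0.952 × 0.897.
= 0.767401.

0.7674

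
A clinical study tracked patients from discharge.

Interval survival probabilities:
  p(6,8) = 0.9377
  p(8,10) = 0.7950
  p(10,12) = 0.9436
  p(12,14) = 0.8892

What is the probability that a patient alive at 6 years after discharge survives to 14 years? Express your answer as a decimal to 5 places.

0.62549

Chaining the interval survival probabilities: 0.9377 × 0.7950 × 0.9436 × 0.8892.
= 0.625487.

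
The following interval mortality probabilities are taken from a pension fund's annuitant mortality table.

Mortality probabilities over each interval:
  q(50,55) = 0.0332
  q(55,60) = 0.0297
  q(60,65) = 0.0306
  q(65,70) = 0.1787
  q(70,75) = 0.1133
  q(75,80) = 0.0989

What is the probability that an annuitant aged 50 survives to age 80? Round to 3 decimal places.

P(survive 50→80) = (1 − 0.0332) × (1 − 0.0297) × (1 − 0.0306) × (1 − 0.1787) × (1 − 0.1133) × (1 − 0.0989).
= 0.9668 × 0.9703 × 0.9694 × 0.8213 × 0.8867 × 0.9011 = 0.596757.

0.597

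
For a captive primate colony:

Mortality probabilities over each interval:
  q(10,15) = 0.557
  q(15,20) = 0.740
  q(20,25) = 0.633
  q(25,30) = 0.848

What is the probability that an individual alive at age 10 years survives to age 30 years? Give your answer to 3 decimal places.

Survival from 10 to 30 is the product of surviving each interval: (1 − 0.557) × (1 − 0.740) × (1 − 0.633) × (1 − 0.848).
= 0.443 × 0.260 × 0.367 × 0.152 = 0.006425.

0.006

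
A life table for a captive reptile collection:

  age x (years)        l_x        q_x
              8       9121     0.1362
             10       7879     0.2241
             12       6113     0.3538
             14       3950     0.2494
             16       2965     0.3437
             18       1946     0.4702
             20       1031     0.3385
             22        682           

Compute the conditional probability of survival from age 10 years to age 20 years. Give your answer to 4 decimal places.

The conditional survival probability is l_20/l_10 = 1031/7879 = 0.130854.

0.1309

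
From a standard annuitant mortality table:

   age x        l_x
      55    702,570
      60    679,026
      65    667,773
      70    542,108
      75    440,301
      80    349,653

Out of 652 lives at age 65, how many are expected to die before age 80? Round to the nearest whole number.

The relevant probability is 1 − 349,653/667,773 = 0.476389.
Expected number = 652 × 0.476389 = 311.

311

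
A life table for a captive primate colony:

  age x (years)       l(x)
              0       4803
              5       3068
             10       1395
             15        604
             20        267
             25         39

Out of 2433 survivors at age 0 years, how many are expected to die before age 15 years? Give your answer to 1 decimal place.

2127.0

The relevant probability is 1 − 604/4803 = 0.874245.
Expected number = 2433 × 0.874245 = 2127.0.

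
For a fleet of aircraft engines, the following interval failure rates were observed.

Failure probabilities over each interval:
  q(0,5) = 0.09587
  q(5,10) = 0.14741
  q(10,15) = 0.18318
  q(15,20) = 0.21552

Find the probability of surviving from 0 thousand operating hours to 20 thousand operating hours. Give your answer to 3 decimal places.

Chaining the interval survival probabilities: (1 − 0.09587) × (1 − 0.14741) × (1 − 0.18318) × (1 − 0.21552).
= 0.90413 × 0.85259 × 0.81682 × 0.78448 = 0.493946.

0.494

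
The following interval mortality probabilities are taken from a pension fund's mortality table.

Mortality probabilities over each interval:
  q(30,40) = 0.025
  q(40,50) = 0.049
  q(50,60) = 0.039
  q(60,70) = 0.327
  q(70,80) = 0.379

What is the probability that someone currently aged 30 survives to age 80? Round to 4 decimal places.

0.3724

The overall survival probability is (1 − 0.025) × (1 − 0.049) × (1 − 0.039) × (1 − 0.327) × (1 − 0.379).
= 0.975 × 0.951 × 0.961 × 0.673 × 0.621 = 0.372405.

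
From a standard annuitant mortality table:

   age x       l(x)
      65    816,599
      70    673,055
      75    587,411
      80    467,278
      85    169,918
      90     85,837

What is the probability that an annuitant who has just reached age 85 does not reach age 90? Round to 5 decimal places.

P(die before 90 | alive at 85) = 1 − l(90)/l(85) = 1 − 85,837/169,918 = (84,081)/169,918 = 0.494833.

0.49483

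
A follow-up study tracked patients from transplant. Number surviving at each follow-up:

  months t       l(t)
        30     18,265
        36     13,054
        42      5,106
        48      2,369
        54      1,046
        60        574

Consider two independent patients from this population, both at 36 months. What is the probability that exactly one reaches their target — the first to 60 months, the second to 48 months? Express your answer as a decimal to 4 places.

p₁ = l(60)/l(36) = 574/13,054 = 0.043971; p₂ = l(48)/l(36) = 2,369/13,054 = 0.181477.
P(exactly one) = p₁(1−p₂) + (1−p₁)p₂ = 0.035991 + 0.173497 = 0.209489.

0.2095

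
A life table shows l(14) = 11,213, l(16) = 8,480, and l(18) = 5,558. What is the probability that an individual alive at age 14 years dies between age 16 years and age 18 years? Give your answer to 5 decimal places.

0.26059

This is the probability of reaching 16 but not 18, conditional on being alive at 14: (l(16) − l(18)) / l(14).
= (8,480 − 5,558) / 11,213 = 2,922 / 11,213 = 0.260590.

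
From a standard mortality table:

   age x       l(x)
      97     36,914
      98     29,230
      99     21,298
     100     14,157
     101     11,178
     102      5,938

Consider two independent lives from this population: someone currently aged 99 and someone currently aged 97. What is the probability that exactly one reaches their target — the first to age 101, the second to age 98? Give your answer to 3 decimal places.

p₁ = l(101)/l(99) = 11,178/21,298 = 0.524838; p₂ = l(98)/l(97) = 29,230/36,914 = 0.791840.
P(exactly one) = p₁(1−p₂) + (1−p₁)p₂ = 0.109250 + 0.376252 = 0.485503.

0.486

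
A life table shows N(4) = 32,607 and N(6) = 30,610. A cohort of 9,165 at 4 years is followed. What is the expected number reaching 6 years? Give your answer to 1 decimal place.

8603.7

The relevant probability is 30,610/32,607 = 0.938755.
Expected number = 9,165 × 0.938755 = 8603.7.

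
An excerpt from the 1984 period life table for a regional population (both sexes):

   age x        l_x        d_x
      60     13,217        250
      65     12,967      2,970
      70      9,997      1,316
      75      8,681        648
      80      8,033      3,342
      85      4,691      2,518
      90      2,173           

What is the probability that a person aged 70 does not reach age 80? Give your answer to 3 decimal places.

P(die before 80 | alive at 70) = 1 − l_80/l_70 = 1 − 8,033/9,997 = (1,964)/9,997 = 0.196459.

0.196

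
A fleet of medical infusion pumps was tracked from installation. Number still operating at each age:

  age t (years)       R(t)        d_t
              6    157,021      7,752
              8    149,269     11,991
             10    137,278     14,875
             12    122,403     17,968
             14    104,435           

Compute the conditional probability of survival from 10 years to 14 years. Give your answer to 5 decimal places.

0.76076

The conditional survival probability is R(14)/R(10) = 104,435/137,278 = 0.760756.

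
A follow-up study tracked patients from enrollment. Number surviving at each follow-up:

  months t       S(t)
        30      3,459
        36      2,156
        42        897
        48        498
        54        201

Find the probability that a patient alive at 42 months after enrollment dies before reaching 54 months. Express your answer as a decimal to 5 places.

0.77592

P(die before 54 | alive at 42) = 1 − S(54)/S(42) = 1 − 201/897 = (696)/897 = 0.775920.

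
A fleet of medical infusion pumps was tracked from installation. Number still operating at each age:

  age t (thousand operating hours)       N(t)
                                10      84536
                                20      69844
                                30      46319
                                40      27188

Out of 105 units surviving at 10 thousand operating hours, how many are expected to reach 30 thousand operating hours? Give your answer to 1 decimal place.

The relevant probability is 46319/84536 = 0.547920.
Expected number = 105 × 0.547920 = 57.5.

57.5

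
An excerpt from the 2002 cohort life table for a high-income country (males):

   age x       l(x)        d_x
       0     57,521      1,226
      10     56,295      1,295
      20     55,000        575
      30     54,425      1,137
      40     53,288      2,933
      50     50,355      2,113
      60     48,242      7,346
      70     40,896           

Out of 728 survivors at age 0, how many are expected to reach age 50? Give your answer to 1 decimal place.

The relevant probability is 50,355/57,521 = 0.875419.
Expected number = 728 × 0.875419 = 637.3.

637.3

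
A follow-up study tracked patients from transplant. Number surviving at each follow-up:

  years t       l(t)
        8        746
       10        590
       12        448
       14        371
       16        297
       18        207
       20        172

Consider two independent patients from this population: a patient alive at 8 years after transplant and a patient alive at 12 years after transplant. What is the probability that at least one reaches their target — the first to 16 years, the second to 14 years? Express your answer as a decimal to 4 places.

0.8966

p₁ = l(16)/l(8) = 297/746 = 0.398123; p₂ = l(14)/l(12) = 371/448 = 0.828125.
P(at least one) = 1 − (1−p₁)(1−p₂) = 1 − 0.601877 × 0.171875 = 0.896552.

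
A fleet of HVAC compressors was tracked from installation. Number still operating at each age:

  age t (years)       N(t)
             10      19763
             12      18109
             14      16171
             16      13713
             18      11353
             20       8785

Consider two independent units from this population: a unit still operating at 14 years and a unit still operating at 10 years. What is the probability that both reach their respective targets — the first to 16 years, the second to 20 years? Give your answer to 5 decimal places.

0.37695

p₁ = N(16)/N(14) = 13713/16171 = 0.848000; p₂ = N(20)/N(10) = 8785/19763 = 0.444518.
P(both) = p₁ × p₂ = 0.848000 × 0.444518 = 0.376951.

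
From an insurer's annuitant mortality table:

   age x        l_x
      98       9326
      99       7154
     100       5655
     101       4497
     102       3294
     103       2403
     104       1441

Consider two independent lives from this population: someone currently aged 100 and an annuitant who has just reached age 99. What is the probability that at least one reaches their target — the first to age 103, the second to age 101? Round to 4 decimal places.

0.7864

p₁ = l_103/l_100 = 2403/5655 = 0.424934; p₂ = l_101/l_99 = 4497/7154 = 0.628599.
P(at least one) = 1 − (1−p₁)(1−p₂) = 1 − 0.575066 × 0.371401 = 0.786420.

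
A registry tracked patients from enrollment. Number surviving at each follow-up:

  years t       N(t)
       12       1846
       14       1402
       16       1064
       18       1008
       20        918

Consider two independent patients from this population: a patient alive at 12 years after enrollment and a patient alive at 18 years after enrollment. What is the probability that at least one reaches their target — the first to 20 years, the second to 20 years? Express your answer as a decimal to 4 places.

0.9551

p₁ = N(20)/N(12) = 918/1846 = 0.497291; p₂ = N(20)/N(18) = 918/1008 = 0.910714.
P(at least one) = 1 − (1−p₁)(1−p₂) = 1 − 0.502709 × 0.089286 = 0.955115.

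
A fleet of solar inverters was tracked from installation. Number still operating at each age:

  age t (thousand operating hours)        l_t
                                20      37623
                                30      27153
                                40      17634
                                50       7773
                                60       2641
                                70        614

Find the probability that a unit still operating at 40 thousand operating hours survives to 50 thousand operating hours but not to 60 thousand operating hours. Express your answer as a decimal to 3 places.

This is the probability of reaching 50 but not 60, conditional on being operational at 40: (l_50 − l_60) / l_40.
= (7773 − 2641) / 17634 = 5132 / 17634 = 0.291029.

0.291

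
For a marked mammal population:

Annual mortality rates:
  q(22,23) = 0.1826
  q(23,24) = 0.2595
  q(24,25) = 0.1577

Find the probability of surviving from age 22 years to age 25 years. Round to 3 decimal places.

0.510

Survival from 22 to 25 is the product of surviving each interval: (1 − 0.1826) × (1 − 0.2595) × (1 − 0.1577).
= 0.8174 × 0.7405 × 0.8423 = 0.509831.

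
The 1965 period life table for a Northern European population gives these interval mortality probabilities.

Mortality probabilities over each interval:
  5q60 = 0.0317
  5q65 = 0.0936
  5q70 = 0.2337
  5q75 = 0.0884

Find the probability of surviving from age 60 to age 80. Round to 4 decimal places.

0.6131

Chaining the interval survival probabilities: (1 − 0.0317) × (1 − 0.0936) × (1 − 0.2337) × (1 − 0.0884).
= 0.9683 × 0.9064 × 0.7663 × 0.9116 = 0.613102.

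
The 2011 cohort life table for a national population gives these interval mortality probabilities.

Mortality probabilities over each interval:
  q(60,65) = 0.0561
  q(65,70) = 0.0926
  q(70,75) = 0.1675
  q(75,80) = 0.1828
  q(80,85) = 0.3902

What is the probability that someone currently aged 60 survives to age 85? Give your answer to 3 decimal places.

0.355

Chaining the interval survival probabilities: (1 − 0.0561) × (1 − 0.0926) × (1 − 0.1675) × (1 − 0.1828) × (1 − 0.3902).
= 0.9439 × 0.9074 × 0.8325 × 0.8172 × 0.6098 = 0.355324.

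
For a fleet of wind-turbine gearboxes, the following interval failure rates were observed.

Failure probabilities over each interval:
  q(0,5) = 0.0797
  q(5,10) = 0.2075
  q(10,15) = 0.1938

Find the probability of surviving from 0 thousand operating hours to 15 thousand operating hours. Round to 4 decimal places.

The overall survival probability is (1 − 0.0797) × (1 − 0.2075) × (1 − 0.1938).
= 0.9203 × 0.7925 × 0.8062 = 0.587992.

0.5880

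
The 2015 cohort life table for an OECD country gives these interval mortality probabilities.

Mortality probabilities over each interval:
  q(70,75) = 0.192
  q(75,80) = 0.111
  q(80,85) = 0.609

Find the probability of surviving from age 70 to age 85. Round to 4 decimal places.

0.2809

P(survive 70→85) = (1 − 0.192) × (1 − 0.111) × (1 − 0.609).
= 0.808 × 0.889 × 0.391 = 0.280860.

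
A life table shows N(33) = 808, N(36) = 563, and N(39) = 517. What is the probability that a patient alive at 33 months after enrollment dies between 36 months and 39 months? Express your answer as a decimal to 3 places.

This is the probability of reaching 36 but not 39, conditional on being alive at 33: (N(36) − N(39)) / N(33).
= (563 − 517) / 808 = 46 / 808 = 0.056931.

0.057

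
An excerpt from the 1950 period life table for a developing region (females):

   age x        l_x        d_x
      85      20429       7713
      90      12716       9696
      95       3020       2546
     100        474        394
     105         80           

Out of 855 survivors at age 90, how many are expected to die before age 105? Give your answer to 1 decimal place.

849.6

The relevant probability is 1 − 80/12716 = 0.993709.
Expected number = 855 × 0.993709 = 849.6.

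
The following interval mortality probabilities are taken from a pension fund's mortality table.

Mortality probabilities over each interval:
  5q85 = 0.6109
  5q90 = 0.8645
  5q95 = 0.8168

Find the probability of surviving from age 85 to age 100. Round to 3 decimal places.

The overall survival probability is (1 − 0.6109) × (1 − 0.8645) × (1 − 0.8168).
= 0.3891 × 0.1355 × 0.1832 = 0.009659.

0.010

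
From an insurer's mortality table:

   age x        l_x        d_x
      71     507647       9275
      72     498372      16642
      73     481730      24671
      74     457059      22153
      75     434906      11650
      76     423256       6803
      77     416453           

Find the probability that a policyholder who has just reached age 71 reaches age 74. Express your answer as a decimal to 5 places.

The conditional survival probability is l_74/l_71 = 457059/507647 = 0.900348.

0.90035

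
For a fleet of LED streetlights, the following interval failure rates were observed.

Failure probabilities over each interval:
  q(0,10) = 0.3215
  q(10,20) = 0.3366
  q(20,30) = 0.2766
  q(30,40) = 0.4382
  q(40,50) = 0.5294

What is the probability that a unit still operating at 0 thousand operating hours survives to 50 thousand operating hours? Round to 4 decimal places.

0.0861

P(survive 0→50) = (1 − 0.3215) × (1 − 0.3366) × (1 − 0.2766) × (1 − 0.4382) × (1 − 0.5294).
= 0.6785 × 0.6634 × 0.7234 × 0.5618 × 0.4706 = 0.086087.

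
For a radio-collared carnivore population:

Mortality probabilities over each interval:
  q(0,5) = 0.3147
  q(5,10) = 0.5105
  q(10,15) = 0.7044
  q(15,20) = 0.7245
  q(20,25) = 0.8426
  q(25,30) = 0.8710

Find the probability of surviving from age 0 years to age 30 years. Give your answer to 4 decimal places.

Survival from 0 to 30 is the product of surviving each interval: (1 − 0.3147) × (1 − 0.5105) × (1 − 0.7044) × (1 − 0.7245) × (1 − 0.8426) × (1 − 0.8710).
= 0.6853 × 0.4895 × 0.2956 × 0.2755 × 0.1574 × 0.1290 = 0.000555.

0.0006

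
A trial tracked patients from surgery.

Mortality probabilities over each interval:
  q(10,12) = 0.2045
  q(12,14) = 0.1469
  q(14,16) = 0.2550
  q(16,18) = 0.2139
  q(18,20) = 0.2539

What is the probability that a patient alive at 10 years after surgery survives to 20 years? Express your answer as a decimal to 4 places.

Survival from 10 to 20 is the product of surviving each interval: (1 − 0.2045) × (1 − 0.1469) × (1 − 0.2550) × (1 − 0.2139) × (1 − 0.2539).
= 0.7955 × 0.8531 × 0.7450 × 0.7861 × 0.7461 = 0.296532.

0.2965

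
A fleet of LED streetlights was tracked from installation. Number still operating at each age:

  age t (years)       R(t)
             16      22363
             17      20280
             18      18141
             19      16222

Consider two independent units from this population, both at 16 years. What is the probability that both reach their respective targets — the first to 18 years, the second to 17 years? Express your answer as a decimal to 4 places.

p₁ = R(18)/R(16) = 18141/22363 = 0.811206; p₂ = R(17)/R(16) = 20280/22363 = 0.906855.
P(both) = p₁ × p₂ = 0.811206 × 0.906855 = 0.735646.

0.7356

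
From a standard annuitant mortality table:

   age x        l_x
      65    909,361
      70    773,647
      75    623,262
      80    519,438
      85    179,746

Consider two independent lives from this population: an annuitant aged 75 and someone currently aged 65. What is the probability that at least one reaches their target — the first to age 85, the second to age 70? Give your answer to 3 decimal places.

0.894

p₁ = l_85/l_75 = 179,746/623,262 = 0.288396; p₂ = l_70/l_65 = 773,647/909,361 = 0.850759.
P(at least one) = 1 − (1−p₁)(1−p₂) = 1 − 0.711604 × 0.149241 = 0.893800.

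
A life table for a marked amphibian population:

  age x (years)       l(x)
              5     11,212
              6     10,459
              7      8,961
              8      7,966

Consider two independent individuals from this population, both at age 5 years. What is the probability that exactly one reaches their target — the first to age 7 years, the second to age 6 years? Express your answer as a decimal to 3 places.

0.241

p₁ = l(7)/l(5) = 8,961/11,212 = 0.799233; p₂ = l(6)/l(5) = 10,459/11,212 = 0.932840.
P(exactly one) = p₁(1−p₂) + (1−p₁)p₂ = 0.053676 + 0.187283 = 0.240960.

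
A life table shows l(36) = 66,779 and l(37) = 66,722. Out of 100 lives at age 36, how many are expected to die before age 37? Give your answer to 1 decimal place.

0.1

The relevant probability is 1 − 66,722/66,779 = 0.000854.
Expected number = 100 × 0.000854 = 0.1.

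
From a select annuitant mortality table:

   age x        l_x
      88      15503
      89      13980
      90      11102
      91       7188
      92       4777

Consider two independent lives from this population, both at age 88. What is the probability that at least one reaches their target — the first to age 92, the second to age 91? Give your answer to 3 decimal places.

p₁ = l_92/l_88 = 4777/15503 = 0.308134; p₂ = l_91/l_88 = 7188/15503 = 0.463652.
P(at least one) = 1 − (1−p₁)(1−p₂) = 1 − 0.691866 × 0.536348 = 0.628919.

0.629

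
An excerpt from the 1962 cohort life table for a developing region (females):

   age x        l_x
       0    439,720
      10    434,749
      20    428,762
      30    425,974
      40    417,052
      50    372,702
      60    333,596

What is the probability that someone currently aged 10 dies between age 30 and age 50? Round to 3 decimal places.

0.123

We want 20|20q10 = (l_30 − l_50)/l_10.
This is the probability of reaching 30 but not 50, conditional on being alive at 10: (l_30 − l_50) / l_10.
= (425,974 − 372,702) / 434,749 = 53,272 / 434,749 = 0.122535.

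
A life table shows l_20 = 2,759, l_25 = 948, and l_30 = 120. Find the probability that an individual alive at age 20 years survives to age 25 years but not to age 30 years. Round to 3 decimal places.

0.300

This is the probability of reaching 25 but not 30, conditional on being alive at 20: (l_25 − l_30) / l_20.
= (948 − 120) / 2,759 = 828 / 2,759 = 0.300109.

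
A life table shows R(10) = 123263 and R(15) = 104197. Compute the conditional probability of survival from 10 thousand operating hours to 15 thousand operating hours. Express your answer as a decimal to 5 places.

The conditional survival probability is R(15)/R(10) = 104197/123263 = 0.845323.

0.84532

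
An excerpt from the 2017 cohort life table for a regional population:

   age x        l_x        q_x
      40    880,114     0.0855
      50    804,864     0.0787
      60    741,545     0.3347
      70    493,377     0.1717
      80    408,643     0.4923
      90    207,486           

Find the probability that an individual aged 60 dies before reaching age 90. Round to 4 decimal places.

P(die before 90 | alive at 60) = 1 − l_90/l_60 = 1 − 207,486/741,545 = (534,059)/741,545 = 0.720198.

0.7202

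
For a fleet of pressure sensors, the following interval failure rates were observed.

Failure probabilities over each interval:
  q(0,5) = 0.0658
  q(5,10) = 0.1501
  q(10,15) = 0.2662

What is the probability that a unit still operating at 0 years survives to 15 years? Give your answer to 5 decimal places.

0.58262

Chaining the interval survival probabilities: (1 − 0.0658) × (1 − 0.1501) × (1 − 0.2662).
= 0.9342 × 0.8499 × 0.7338 = 0.582620.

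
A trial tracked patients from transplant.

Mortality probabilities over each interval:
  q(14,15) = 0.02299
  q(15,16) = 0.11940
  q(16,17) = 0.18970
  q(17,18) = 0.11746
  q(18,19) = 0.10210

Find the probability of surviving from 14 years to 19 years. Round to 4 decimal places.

0.5524

P(survive 14→19) = (1 − 0.02299) × (1 − 0.11940) × (1 − 0.18970) × (1 − 0.11746) × (1 − 0.10210).
= 0.97701 × 0.88060 × 0.81030 × 0.88254 × 0.89790 = 0.552441.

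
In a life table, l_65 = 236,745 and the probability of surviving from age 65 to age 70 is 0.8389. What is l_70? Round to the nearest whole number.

198605

l_70 = l_65 × p = 236,745 × 0.8389 = 198605.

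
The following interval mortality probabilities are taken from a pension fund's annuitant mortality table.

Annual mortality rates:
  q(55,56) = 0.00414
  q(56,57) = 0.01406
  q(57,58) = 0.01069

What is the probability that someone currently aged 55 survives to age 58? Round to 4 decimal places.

P(survive 55→58) = (1 − 0.00414) × (1 − 0.01406) × (1 − 0.01069).
= 0.99586 × 0.98594 × 0.98931 = 0.971362.

0.9714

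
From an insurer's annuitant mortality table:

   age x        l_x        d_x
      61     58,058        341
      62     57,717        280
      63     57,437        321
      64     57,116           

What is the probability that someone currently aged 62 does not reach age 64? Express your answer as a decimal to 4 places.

P(die before 64 | alive at 62) = 1 − l_64/l_62 = 1 − 57,116/57,717 = (601)/57,717 = 0.010413.

0.0104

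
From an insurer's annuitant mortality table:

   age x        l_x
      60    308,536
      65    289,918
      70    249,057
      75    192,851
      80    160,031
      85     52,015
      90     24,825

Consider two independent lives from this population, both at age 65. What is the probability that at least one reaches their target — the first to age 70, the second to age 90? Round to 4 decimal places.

p₁ = l_70/l_65 = 249,057/289,918 = 0.859060; p₂ = l_90/l_65 = 24,825/289,918 = 0.085628.
P(at least one) = 1 − (1−p₁)(1−p₂) = 1 − 0.140940 × 0.914372 = 0.871128.

0.8711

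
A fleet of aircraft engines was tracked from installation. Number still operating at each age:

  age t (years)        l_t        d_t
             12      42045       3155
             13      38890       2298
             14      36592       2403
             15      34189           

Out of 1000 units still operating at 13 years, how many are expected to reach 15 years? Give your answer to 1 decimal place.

879.1

The relevant probability is 34189/38890 = 0.879121.
Expected number = 1000 × 0.879121 = 879.1.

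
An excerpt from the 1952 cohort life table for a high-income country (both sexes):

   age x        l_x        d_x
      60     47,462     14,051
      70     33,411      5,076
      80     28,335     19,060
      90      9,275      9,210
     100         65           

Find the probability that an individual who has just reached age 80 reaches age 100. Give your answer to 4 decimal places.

We want 20p80 = l_100/l_80.
The conditional survival probability is l_100/l_80 = 65/28,335 = 0.002294.

0.0023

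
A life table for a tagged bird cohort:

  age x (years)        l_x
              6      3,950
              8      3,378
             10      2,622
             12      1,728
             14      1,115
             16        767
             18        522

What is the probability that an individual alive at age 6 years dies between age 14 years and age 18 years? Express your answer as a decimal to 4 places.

This is the probability of reaching 14 but not 18, conditional on being alive at 6: (l_14 − l_18) / l_6.
= (1,115 − 522) / 3,950 = 593 / 3,950 = 0.150127.

0.1501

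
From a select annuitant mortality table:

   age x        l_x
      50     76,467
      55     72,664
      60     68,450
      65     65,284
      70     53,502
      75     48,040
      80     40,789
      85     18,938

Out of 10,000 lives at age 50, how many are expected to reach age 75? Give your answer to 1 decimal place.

The relevant probability is 48,040/76,467 = 0.628245.
Expected number = 10,000 × 0.628245 = 6282.4.

6282.4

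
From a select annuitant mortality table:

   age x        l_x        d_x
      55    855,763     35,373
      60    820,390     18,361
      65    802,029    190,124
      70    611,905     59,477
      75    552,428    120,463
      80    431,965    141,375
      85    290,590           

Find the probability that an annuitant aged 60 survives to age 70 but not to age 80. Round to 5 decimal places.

0.21933

We want 10|10q60 = (l_70 − l_80)/l_60.
This is the probability of reaching 70 but not 80, conditional on being alive at 60: (l_70 − l_80) / l_60.
= (611,905 − 431,965) / 820,390 = 179,940 / 820,390 = 0.219335.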